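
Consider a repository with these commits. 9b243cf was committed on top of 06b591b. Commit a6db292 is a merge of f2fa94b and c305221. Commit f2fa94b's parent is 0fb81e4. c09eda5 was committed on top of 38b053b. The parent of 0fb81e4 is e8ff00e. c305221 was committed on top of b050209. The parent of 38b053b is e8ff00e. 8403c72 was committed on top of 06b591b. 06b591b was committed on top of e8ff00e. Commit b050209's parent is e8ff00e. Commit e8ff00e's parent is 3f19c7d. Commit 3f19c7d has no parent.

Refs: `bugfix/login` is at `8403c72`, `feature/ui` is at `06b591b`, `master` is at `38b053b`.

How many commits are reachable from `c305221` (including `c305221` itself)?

Walking parent pointers from c305221: reachable set = {3f19c7d, b050209, c305221, e8ff00e}.
That is 4 commits.

4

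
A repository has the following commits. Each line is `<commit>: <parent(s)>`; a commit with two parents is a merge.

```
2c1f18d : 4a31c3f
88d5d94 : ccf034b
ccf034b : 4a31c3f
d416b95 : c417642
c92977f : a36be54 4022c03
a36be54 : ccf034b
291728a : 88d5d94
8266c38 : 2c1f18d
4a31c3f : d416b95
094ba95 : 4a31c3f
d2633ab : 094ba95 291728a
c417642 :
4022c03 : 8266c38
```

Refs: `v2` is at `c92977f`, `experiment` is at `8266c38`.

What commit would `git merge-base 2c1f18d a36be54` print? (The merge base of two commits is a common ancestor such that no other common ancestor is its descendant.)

4a31c3f

Ancestors of 2c1f18d: {2c1f18d, 4a31c3f, c417642, d416b95}.
Ancestors of a36be54: {4a31c3f, a36be54, c417642, ccf034b, d416b95}.
Common ancestors: {4a31c3f, c417642, d416b95}.
Among these, 4a31c3f is not an ancestor of any other common ancestor — it is the merge base.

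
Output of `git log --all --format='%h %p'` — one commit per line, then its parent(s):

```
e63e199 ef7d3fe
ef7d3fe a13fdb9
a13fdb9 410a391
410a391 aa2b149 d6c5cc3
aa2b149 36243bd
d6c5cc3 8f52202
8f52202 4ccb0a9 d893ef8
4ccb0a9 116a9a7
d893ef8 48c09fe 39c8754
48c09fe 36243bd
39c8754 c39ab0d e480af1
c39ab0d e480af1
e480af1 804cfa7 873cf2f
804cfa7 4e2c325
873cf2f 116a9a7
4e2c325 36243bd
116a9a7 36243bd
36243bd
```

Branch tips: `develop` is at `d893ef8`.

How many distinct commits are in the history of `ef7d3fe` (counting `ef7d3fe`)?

Walking parent pointers from ef7d3fe: reachable set = {116a9a7, 36243bd, 39c8754, 410a391, 48c09fe, 4ccb0a9, 4e2c325, 804cfa7, 873cf2f, 8f52202, a13fdb9, aa2b149, c39ab0d, d6c5cc3, d893ef8, e480af1, ef7d3fe}.
That is 17 commits.

17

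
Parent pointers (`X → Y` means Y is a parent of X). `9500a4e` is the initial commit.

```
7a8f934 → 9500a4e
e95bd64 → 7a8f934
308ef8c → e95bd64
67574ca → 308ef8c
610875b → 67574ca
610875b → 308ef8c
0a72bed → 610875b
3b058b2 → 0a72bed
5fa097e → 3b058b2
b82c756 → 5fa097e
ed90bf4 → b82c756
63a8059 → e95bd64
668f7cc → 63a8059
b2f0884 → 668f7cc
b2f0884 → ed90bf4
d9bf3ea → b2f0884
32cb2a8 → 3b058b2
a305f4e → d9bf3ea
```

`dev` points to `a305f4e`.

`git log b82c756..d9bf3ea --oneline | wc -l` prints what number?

Reachable from d9bf3ea: {0a72bed, 308ef8c, 3b058b2, 5fa097e, 610875b, 63a8059, 668f7cc, 67574ca, 7a8f934, 9500a4e, b2f0884, b82c756, d9bf3ea, e95bd64, ed90bf4}.
Reachable from b82c756: {0a72bed, 308ef8c, 3b058b2, 5fa097e, 610875b, 67574ca, 7a8f934, 9500a4e, b82c756, e95bd64}.
In d9bf3ea's history but not b82c756's: {63a8059, 668f7cc, b2f0884, d9bf3ea, ed90bf4} — 5 commits.

5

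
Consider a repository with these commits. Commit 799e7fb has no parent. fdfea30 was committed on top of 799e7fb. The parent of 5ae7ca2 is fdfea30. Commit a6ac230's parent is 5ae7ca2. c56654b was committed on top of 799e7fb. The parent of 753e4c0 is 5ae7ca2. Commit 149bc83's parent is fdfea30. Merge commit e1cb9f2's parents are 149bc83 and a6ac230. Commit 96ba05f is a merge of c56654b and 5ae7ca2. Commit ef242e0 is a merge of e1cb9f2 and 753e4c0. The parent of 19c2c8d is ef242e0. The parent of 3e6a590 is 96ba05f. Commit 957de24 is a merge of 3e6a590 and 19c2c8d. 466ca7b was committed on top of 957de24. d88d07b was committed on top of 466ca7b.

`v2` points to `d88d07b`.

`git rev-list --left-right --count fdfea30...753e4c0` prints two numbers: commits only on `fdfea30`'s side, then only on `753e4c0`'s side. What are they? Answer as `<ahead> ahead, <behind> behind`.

0 ahead, 2 behind

Reachable from fdfea30: {799e7fb, fdfea30}.
Reachable from 753e4c0: {5ae7ca2, 753e4c0, 799e7fb, fdfea30}.
Only in fdfea30's history (ahead): {} — 0.
Only in 753e4c0's history (behind): {5ae7ca2, 753e4c0} — 2.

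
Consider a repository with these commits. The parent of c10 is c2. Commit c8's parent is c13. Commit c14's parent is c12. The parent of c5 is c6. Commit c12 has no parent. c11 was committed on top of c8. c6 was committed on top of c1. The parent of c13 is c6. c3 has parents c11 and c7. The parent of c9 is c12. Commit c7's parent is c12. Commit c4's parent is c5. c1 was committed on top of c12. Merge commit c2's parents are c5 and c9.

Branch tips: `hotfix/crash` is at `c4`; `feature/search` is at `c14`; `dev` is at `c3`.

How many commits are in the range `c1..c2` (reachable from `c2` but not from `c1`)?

4

Reachable from c2: {c1, c12, c2, c5, c6, c9}.
Reachable from c1: {c1, c12}.
In c2's history but not c1's: {c2, c5, c6, c9} — 4 commits.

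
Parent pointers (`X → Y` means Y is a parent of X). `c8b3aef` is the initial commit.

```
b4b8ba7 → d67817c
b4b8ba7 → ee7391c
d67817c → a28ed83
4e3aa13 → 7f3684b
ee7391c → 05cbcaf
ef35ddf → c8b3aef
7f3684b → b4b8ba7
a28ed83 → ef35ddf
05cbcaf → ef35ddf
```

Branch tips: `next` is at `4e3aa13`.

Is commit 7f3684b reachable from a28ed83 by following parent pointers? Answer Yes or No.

Ancestors of a28ed83: {a28ed83, c8b3aef, ef35ddf}.
7f3684b is not in that set, so it is not an ancestor of a28ed83.

No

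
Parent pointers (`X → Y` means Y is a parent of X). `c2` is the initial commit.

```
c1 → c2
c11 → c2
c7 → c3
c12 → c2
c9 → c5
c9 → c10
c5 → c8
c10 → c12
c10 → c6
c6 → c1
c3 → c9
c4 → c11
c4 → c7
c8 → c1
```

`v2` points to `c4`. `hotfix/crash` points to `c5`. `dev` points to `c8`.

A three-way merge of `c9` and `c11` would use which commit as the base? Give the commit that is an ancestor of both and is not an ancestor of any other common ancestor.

c2

Ancestors of c9: {c1, c10, c12, c2, c5, c6, c8, c9}.
Ancestors of c11: {c11, c2}.
Common ancestors: {c2}.
The only common ancestor is c2, so it is the merge base.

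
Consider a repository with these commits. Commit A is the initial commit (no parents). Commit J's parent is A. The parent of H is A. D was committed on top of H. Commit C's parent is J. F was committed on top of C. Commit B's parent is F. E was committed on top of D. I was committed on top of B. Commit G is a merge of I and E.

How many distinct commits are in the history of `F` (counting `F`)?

Walking parent pointers from F: reachable set = {A, C, F, J}.
That is 4 commits.

4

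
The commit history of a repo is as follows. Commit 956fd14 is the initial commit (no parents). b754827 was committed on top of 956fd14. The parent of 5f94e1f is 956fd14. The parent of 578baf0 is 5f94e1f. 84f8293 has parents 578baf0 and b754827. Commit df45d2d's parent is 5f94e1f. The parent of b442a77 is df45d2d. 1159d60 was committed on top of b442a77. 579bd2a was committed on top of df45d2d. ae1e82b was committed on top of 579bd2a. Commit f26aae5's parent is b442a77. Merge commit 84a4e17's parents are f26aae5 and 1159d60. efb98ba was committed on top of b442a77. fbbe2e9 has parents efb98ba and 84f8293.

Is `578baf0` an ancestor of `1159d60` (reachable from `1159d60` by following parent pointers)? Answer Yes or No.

No

Ancestors of 1159d60: {1159d60, 5f94e1f, 956fd14, b442a77, df45d2d}.
578baf0 is not in that set, so it is not an ancestor of 1159d60.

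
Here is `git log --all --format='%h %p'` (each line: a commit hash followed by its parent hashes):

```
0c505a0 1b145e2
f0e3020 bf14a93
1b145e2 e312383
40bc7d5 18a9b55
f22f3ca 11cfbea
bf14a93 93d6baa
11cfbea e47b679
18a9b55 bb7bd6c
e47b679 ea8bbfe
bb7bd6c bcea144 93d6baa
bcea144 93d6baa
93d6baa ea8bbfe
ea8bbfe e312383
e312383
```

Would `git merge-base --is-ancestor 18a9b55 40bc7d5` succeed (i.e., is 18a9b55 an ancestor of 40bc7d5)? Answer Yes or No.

Yes

Ancestors of 40bc7d5 (commits reachable by following parents): {18a9b55, 40bc7d5, 93d6baa, bb7bd6c, bcea144, e312383, ea8bbfe}.
18a9b55 is in that set, so it is an ancestor of 40bc7d5.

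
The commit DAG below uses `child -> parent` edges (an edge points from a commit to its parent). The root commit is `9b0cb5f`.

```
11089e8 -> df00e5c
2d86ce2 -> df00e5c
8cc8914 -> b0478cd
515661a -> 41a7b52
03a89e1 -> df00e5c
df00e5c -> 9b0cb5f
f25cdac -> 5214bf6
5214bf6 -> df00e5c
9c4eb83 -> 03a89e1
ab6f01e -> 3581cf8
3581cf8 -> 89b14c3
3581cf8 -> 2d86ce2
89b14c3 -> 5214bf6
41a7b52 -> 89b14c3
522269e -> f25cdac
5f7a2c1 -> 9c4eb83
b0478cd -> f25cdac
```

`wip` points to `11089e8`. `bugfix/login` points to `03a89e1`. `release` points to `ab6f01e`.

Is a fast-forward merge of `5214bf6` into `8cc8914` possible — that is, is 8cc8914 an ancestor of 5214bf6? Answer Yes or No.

No

A fast-forward from 8cc8914 to 5214bf6 is possible iff 8cc8914 is an ancestor of 5214bf6.
Ancestors of 5214bf6: {5214bf6, 9b0cb5f, df00e5c}.
8cc8914 is not among them, so fast-forward is not possible.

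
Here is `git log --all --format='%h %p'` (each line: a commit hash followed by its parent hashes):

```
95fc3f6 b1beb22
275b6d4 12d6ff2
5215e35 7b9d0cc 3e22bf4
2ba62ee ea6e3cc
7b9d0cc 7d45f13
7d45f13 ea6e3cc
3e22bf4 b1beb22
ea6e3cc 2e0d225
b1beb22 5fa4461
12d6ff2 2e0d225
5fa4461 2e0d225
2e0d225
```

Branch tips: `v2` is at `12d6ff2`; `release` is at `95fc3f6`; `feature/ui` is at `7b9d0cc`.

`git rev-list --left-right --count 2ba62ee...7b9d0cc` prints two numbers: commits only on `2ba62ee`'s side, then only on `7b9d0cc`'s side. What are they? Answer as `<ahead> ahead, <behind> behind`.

1 ahead, 2 behind

Reachable from 2ba62ee: {2ba62ee, 2e0d225, ea6e3cc}.
Reachable from 7b9d0cc: {2e0d225, 7b9d0cc, 7d45f13, ea6e3cc}.
Only in 2ba62ee's history (ahead): {2ba62ee} — 1.
Only in 7b9d0cc's history (behind): {7b9d0cc, 7d45f13} — 2.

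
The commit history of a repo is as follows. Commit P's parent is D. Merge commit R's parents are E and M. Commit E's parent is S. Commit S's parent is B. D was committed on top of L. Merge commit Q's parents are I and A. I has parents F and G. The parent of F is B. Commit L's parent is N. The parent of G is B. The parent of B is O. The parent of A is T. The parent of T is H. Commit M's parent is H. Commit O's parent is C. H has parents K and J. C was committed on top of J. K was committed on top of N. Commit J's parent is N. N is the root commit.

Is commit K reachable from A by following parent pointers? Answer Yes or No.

Yes

Ancestors of A (commits reachable by following parents): {A, H, J, K, N, T}.
K is in that set, so it is an ancestor of A.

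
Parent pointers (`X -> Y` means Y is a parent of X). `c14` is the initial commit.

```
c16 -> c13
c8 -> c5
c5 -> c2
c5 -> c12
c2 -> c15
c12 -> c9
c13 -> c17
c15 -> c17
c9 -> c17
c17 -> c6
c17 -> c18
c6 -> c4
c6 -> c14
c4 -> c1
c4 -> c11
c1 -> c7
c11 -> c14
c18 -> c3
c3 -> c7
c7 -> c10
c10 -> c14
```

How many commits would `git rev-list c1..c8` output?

12

Reachable from c8: {c1, c10, c11, c12, c14, c15, c17, c18, c2, c3, c4, c5, c6, c7, c8, c9}.
Reachable from c1: {c1, c10, c14, c7}.
In c8's history but not c1's: {c11, c12, c15, c17, c18, c2, c3, c4, c5, c6, c8, c9} — 12 commits.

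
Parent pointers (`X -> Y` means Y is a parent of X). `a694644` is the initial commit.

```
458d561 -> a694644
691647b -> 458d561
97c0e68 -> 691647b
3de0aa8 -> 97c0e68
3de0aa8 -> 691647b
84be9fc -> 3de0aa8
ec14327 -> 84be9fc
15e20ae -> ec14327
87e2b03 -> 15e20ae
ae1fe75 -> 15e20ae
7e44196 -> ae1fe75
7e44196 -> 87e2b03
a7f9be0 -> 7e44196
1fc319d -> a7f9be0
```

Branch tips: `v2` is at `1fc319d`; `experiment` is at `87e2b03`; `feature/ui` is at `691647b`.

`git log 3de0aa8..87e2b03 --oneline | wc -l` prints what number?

Reachable from 87e2b03: {15e20ae, 3de0aa8, 458d561, 691647b, 84be9fc, 87e2b03, 97c0e68, a694644, ec14327}.
Reachable from 3de0aa8: {3de0aa8, 458d561, 691647b, 97c0e68, a694644}.
In 87e2b03's history but not 3de0aa8's: {15e20ae, 84be9fc, 87e2b03, ec14327} — 4 commits.

4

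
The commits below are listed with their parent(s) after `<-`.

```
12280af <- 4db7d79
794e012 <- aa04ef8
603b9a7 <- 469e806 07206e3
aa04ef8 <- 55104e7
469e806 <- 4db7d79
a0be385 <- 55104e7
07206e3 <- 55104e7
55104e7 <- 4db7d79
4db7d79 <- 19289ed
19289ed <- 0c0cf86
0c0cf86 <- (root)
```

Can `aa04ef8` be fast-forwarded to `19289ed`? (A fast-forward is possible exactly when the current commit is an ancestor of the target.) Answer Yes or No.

A fast-forward from aa04ef8 to 19289ed is possible iff aa04ef8 is an ancestor of 19289ed.
Ancestors of 19289ed: {0c0cf86, 19289ed}.
aa04ef8 is not among them, so fast-forward is not possible.

No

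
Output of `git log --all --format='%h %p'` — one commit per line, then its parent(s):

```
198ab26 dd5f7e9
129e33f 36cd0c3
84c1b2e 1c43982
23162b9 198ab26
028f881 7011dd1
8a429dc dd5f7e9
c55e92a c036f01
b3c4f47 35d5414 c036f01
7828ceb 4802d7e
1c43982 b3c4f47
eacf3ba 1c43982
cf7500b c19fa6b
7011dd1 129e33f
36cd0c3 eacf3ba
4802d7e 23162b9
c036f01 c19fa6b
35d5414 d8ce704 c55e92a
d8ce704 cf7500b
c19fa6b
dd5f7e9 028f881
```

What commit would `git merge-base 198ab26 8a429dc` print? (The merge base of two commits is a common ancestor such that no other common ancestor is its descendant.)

dd5f7e9

Ancestors of 198ab26: {028f881, 129e33f, 198ab26, 1c43982, 35d5414, 36cd0c3, 7011dd1, b3c4f47, c036f01, c19fa6b, c55e92a, cf7500b, d8ce704, dd5f7e9, eacf3ba}.
Ancestors of 8a429dc: {028f881, 129e33f, 1c43982, 35d5414, 36cd0c3, 7011dd1, 8a429dc, b3c4f47, c036f01, c19fa6b, c55e92a, cf7500b, d8ce704, dd5f7e9, eacf3ba}.
Common ancestors: {028f881, 129e33f, 1c43982, 35d5414, 36cd0c3, 7011dd1, b3c4f47, c036f01, c19fa6b, c55e92a, cf7500b, d8ce704, dd5f7e9, eacf3ba}.
Among these, dd5f7e9 is not an ancestor of any other common ancestor — it is the merge base.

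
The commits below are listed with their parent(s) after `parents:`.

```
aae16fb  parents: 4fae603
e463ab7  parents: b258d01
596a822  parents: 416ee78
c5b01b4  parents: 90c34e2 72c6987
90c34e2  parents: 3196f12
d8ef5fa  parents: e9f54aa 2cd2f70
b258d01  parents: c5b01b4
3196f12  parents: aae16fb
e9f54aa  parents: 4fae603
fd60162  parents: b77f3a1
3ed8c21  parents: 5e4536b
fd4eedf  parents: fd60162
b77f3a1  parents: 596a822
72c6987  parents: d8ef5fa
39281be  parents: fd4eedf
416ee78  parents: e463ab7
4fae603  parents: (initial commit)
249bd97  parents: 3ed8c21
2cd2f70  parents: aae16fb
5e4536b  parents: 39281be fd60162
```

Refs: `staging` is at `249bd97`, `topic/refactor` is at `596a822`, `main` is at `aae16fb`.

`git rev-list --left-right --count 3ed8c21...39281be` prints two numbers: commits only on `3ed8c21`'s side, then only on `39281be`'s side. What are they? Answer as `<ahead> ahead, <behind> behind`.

2 ahead, 0 behind

Reachable from 3ed8c21: {2cd2f70, 3196f12, 39281be, 3ed8c21, 416ee78, 4fae603, 596a822, 5e4536b, 72c6987, 90c34e2, aae16fb, b258d01, b77f3a1, c5b01b4, d8ef5fa, e463ab7, e9f54aa, fd4eedf, fd60162}.
Reachable from 39281be: {2cd2f70, 3196f12, 39281be, 416ee78, 4fae603, 596a822, 72c6987, 90c34e2, aae16fb, b258d01, b77f3a1, c5b01b4, d8ef5fa, e463ab7, e9f54aa, fd4eedf, fd60162}.
Only in 3ed8c21's history (ahead): {3ed8c21, 5e4536b} — 2.
Only in 39281be's history (behind): {} — 0.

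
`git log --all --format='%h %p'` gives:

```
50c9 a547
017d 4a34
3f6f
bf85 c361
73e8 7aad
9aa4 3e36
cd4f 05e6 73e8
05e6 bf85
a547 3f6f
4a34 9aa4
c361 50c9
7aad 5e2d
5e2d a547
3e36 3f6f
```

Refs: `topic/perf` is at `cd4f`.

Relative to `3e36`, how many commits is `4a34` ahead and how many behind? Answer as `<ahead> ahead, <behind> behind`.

Reachable from 4a34: {3e36, 3f6f, 4a34, 9aa4}.
Reachable from 3e36: {3e36, 3f6f}.
Only in 4a34's history (ahead): {4a34, 9aa4} — 2.
Only in 3e36's history (behind): {} — 0.

2 ahead, 0 behind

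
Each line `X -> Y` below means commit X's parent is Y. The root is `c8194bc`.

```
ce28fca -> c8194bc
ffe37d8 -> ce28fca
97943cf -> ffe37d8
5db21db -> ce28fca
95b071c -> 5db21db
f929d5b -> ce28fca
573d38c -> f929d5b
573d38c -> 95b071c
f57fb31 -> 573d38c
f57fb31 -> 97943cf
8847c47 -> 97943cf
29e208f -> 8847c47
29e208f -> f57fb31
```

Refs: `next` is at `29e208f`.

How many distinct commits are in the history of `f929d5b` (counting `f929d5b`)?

3

Walking parent pointers from f929d5b: reachable set = {c8194bc, ce28fca, f929d5b}.
That is 3 commits.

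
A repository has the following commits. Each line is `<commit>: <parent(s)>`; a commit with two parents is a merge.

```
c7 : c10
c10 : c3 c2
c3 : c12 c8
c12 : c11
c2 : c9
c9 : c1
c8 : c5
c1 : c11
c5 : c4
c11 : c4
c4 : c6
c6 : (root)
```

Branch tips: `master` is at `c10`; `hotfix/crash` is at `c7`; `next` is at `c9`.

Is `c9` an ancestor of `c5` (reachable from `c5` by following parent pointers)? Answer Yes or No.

Ancestors of c5: {c4, c5, c6}.
c9 is not in that set, so it is not an ancestor of c5.

No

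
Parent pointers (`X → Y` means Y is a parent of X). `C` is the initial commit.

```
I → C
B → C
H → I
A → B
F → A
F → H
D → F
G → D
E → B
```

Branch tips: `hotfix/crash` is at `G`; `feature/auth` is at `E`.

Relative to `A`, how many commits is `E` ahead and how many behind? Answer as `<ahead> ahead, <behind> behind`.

Reachable from E: {B, C, E}.
Reachable from A: {A, B, C}.
Only in E's history (ahead): {E} — 1.
Only in A's history (behind): {A} — 1.

1 ahead, 1 behind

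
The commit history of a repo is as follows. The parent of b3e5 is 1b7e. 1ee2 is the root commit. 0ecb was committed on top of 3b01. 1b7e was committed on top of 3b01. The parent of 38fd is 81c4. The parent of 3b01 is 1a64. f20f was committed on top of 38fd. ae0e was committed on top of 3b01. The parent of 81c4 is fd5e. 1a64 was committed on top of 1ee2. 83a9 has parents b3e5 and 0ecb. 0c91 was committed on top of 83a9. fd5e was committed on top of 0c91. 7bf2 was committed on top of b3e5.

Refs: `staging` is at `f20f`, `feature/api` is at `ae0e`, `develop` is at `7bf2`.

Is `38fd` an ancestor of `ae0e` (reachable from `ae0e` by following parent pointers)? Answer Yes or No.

No

Ancestors of ae0e: {1a64, 1ee2, 3b01, ae0e}.
38fd is not in that set, so it is not an ancestor of ae0e.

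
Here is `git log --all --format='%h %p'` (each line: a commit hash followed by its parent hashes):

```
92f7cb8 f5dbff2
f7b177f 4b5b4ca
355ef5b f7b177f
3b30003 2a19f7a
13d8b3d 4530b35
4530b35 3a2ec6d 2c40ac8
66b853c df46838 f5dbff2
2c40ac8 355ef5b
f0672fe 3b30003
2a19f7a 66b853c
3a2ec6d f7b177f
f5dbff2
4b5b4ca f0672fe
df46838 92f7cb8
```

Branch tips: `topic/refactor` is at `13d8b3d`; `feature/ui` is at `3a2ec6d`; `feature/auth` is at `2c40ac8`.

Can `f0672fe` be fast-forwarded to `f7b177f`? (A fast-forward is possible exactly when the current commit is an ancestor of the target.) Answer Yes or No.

A fast-forward from f0672fe to f7b177f is possible iff f0672fe is an ancestor of f7b177f.
Ancestors of f7b177f: {2a19f7a, 3b30003, 4b5b4ca, 66b853c, 92f7cb8, df46838, f0672fe, f5dbff2, f7b177f}.
f0672fe is among them, so fast-forward is possible.

Yes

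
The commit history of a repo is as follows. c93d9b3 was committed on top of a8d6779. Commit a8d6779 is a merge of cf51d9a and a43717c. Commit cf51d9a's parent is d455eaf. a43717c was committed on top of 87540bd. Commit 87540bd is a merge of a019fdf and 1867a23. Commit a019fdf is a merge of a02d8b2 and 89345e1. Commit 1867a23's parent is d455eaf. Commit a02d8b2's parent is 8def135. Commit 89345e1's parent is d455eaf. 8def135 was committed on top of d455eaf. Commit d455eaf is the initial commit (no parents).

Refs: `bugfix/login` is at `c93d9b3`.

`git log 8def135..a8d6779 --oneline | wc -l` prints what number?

8

Reachable from a8d6779: {1867a23, 87540bd, 89345e1, 8def135, a019fdf, a02d8b2, a43717c, a8d6779, cf51d9a, d455eaf}.
Reachable from 8def135: {8def135, d455eaf}.
In a8d6779's history but not 8def135's: {1867a23, 87540bd, 89345e1, a019fdf, a02d8b2, a43717c, a8d6779, cf51d9a} — 8 commits.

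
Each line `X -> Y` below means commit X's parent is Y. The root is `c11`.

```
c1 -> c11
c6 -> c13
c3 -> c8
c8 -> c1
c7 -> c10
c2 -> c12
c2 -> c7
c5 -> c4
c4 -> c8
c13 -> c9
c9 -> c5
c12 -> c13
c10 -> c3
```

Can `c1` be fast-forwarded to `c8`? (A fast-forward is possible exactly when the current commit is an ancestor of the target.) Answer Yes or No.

Yes

A fast-forward from c1 to c8 is possible iff c1 is an ancestor of c8.
Ancestors of c8: {c1, c11, c8}.
c1 is among them, so fast-forward is possible.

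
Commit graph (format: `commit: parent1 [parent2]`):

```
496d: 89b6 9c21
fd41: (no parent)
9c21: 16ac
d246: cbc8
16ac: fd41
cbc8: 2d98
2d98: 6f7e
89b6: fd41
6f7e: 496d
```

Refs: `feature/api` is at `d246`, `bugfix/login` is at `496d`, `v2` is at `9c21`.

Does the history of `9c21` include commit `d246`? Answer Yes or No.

Ancestors of 9c21: {16ac, 9c21, fd41}.
d246 is not in that set, so it is not an ancestor of 9c21.

No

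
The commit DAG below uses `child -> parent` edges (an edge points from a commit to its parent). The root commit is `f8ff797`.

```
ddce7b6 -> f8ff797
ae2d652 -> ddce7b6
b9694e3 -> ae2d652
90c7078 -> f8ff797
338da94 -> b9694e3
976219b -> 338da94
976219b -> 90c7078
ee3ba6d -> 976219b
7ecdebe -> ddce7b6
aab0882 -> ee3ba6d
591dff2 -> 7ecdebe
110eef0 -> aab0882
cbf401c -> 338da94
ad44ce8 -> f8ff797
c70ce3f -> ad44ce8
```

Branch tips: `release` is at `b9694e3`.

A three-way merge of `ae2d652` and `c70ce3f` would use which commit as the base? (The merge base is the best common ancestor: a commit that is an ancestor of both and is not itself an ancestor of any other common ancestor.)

Ancestors of ae2d652: {ae2d652, ddce7b6, f8ff797}.
Ancestors of c70ce3f: {ad44ce8, c70ce3f, f8ff797}.
Common ancestors: {f8ff797}.
The only common ancestor is f8ff797, so it is the merge base.

f8ff797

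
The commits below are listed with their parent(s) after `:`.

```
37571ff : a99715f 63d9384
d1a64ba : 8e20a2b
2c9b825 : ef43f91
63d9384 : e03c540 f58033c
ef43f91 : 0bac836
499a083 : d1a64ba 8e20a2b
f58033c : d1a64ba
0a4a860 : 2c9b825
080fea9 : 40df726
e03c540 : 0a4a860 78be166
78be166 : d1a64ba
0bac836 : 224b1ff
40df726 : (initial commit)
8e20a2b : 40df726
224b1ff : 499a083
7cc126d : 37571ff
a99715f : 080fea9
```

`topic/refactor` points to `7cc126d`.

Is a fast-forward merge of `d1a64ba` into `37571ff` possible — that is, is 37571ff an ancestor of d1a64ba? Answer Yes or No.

No

A fast-forward from 37571ff to d1a64ba is possible iff 37571ff is an ancestor of d1a64ba.
Ancestors of d1a64ba: {40df726, 8e20a2b, d1a64ba}.
37571ff is not among them, so fast-forward is not possible.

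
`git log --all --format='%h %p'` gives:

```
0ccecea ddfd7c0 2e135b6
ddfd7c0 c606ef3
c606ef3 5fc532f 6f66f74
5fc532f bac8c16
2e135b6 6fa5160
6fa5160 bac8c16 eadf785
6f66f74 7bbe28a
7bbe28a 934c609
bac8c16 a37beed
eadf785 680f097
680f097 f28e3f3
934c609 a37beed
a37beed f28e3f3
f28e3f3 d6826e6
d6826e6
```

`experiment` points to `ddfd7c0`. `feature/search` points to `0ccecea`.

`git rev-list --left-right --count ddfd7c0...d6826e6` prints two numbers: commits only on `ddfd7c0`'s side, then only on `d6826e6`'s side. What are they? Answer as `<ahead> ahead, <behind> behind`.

Reachable from ddfd7c0: {5fc532f, 6f66f74, 7bbe28a, 934c609, a37beed, bac8c16, c606ef3, d6826e6, ddfd7c0, f28e3f3}.
Reachable from d6826e6: {d6826e6}.
Only in ddfd7c0's history (ahead): {5fc532f, 6f66f74, 7bbe28a, 934c609, a37beed, bac8c16, c606ef3, ddfd7c0, f28e3f3} — 9.
Only in d6826e6's history (behind): {} — 0.

9 ahead, 0 behind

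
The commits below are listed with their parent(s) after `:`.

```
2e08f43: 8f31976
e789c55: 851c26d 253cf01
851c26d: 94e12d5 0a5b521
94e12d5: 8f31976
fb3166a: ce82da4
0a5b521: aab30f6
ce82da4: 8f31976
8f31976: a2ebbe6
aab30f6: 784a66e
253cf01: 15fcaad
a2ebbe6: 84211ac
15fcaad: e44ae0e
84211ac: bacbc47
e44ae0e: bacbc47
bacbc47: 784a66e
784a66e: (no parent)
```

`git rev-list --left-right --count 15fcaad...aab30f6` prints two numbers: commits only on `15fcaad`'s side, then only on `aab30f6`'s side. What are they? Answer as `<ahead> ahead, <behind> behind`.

Reachable from 15fcaad: {15fcaad, 784a66e, bacbc47, e44ae0e}.
Reachable from aab30f6: {784a66e, aab30f6}.
Only in 15fcaad's history (ahead): {15fcaad, bacbc47, e44ae0e} — 3.
Only in aab30f6's history (behind): {aab30f6} — 1.

3 ahead, 1 behind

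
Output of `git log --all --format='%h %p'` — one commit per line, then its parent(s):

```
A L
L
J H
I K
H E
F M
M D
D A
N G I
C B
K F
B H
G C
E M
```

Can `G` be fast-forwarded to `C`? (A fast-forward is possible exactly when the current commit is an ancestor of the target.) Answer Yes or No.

No

A fast-forward from G to C is possible iff G is an ancestor of C.
Ancestors of C: {A, B, C, D, E, H, L, M}.
G is not among them, so fast-forward is not possible.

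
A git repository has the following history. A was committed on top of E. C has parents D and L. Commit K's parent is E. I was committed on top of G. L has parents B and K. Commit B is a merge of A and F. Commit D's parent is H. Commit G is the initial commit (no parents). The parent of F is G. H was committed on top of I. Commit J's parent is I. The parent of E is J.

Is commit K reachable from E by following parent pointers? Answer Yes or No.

No

Ancestors of E: {E, G, I, J}.
K is not in that set, so it is not an ancestor of E.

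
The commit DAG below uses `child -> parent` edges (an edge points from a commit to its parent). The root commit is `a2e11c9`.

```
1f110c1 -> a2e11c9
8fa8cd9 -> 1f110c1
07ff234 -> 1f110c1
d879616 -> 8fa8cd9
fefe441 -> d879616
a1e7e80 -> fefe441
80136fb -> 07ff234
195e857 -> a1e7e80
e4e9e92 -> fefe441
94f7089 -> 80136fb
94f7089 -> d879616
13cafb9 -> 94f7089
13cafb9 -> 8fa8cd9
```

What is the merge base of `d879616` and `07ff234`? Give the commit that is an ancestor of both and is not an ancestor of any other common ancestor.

1f110c1

Ancestors of d879616: {1f110c1, 8fa8cd9, a2e11c9, d879616}.
Ancestors of 07ff234: {07ff234, 1f110c1, a2e11c9}.
Common ancestors: {1f110c1, a2e11c9}.
Among these, 1f110c1 is not an ancestor of any other common ancestor — it is the merge base.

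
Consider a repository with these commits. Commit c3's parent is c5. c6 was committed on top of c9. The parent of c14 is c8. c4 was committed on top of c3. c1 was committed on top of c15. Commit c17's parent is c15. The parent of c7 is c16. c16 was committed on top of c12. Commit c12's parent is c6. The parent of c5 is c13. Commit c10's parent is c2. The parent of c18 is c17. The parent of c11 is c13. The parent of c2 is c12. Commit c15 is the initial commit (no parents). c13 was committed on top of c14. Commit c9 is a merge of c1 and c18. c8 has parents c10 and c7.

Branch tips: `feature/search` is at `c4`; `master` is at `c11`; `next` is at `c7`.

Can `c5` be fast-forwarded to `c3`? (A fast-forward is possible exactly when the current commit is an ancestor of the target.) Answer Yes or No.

A fast-forward from c5 to c3 is possible iff c5 is an ancestor of c3.
Ancestors of c3: {c1, c10, c12, c13, c14, c15, c16, c17, c18, c2, c3, c5, c6, c7, c8, c9}.
c5 is among them, so fast-forward is possible.

Yes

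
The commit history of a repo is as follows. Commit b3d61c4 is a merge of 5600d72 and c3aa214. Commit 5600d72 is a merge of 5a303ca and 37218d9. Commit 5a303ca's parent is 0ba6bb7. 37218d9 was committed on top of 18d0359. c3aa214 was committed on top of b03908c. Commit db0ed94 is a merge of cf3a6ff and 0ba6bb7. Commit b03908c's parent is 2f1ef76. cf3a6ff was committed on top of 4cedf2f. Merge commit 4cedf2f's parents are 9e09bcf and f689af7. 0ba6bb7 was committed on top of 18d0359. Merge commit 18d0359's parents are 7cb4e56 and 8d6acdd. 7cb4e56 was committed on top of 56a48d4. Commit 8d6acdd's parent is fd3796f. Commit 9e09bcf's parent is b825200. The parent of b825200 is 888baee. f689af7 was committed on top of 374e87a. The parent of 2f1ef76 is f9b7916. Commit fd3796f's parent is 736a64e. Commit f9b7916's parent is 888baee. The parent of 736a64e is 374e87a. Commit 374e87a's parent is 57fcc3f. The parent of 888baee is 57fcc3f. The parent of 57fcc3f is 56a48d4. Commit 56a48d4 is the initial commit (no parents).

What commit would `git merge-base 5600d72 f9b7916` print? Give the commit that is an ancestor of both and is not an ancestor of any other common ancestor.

57fcc3f

Ancestors of 5600d72: {0ba6bb7, 18d0359, 37218d9, 374e87a, 5600d72, 56a48d4, 57fcc3f, 5a303ca, 736a64e, 7cb4e56, 8d6acdd, fd3796f}.
Ancestors of f9b7916: {56a48d4, 57fcc3f, 888baee, f9b7916}.
Common ancestors: {56a48d4, 57fcc3f}.
Among these, 57fcc3f is not an ancestor of any other common ancestor — it is the merge base.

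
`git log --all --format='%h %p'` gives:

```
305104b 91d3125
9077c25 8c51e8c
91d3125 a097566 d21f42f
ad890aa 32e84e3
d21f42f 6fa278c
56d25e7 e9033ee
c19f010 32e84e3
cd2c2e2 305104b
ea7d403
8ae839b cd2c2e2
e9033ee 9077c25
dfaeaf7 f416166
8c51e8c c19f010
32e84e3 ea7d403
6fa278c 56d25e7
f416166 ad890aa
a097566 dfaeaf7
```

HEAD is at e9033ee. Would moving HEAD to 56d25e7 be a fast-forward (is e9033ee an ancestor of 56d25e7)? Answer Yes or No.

A fast-forward from e9033ee to 56d25e7 is possible iff e9033ee is an ancestor of 56d25e7.
Ancestors of 56d25e7: {32e84e3, 56d25e7, 8c51e8c, 9077c25, c19f010, e9033ee, ea7d403}.
e9033ee is among them, so fast-forward is possible.

Yes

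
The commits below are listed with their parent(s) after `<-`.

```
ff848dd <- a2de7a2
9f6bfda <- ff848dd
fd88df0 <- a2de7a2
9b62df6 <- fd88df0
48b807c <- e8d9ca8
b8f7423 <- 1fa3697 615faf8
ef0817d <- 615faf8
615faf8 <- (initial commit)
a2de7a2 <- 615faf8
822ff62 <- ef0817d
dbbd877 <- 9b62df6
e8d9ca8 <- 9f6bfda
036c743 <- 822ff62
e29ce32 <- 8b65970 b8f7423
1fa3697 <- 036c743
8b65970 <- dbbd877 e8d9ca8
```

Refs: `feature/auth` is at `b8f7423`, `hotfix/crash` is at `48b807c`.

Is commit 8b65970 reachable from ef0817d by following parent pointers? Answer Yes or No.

Ancestors of ef0817d: {615faf8, ef0817d}.
8b65970 is not in that set, so it is not an ancestor of ef0817d.

No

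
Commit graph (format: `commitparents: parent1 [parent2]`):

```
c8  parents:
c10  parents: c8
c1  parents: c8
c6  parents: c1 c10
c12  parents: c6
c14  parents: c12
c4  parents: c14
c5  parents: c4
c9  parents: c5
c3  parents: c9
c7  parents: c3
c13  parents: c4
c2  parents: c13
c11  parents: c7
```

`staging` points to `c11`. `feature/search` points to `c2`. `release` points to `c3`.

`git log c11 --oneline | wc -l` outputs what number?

12

Walking parent pointers from c11: reachable set = {c1, c10, c11, c12, c14, c3, c4, c5, c6, c7, c8, c9}.
That is 12 commits.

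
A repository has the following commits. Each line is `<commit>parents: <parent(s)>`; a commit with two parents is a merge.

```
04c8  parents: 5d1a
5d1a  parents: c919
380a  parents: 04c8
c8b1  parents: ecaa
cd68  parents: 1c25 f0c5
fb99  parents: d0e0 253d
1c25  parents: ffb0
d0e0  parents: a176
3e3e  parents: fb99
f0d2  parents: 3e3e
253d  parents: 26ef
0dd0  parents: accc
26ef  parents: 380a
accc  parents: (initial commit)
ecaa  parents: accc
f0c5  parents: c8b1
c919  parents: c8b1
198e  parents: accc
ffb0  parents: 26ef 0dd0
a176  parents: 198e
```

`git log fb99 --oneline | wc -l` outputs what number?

13

Walking parent pointers from fb99: reachable set = {04c8, 198e, 253d, 26ef, 380a, 5d1a, a176, accc, c8b1, c919, d0e0, ecaa, fb99}.
That is 13 commits.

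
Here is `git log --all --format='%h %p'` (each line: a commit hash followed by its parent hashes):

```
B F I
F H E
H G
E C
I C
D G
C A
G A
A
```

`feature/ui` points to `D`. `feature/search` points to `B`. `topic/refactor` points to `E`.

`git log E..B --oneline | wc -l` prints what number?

Reachable from B: {A, B, C, E, F, G, H, I}.
Reachable from E: {A, C, E}.
In B's history but not E's: {B, F, G, H, I} — 5 commits.

5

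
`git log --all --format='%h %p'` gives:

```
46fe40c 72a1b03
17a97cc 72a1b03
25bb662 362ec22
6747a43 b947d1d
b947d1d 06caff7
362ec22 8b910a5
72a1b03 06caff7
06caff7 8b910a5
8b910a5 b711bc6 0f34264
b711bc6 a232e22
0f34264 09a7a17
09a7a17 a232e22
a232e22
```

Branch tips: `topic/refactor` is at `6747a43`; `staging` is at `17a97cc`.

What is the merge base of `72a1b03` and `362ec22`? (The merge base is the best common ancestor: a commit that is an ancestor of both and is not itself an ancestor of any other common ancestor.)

8b910a5

Ancestors of 72a1b03: {06caff7, 09a7a17, 0f34264, 72a1b03, 8b910a5, a232e22, b711bc6}.
Ancestors of 362ec22: {09a7a17, 0f34264, 362ec22, 8b910a5, a232e22, b711bc6}.
Common ancestors: {09a7a17, 0f34264, 8b910a5, a232e22, b711bc6}.
Among these, 8b910a5 is not an ancestor of any other common ancestor — it is the merge base.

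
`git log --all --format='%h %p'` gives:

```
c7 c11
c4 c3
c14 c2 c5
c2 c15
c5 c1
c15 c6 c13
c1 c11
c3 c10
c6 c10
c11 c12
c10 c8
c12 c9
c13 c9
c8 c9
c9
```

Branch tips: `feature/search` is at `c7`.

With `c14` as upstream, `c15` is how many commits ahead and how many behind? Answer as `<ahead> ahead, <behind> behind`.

Reachable from c15: {c10, c13, c15, c6, c8, c9}.
Reachable from c14: {c1, c10, c11, c12, c13, c14, c15, c2, c5, c6, c8, c9}.
Only in c15's history (ahead): {} — 0.
Only in c14's history (behind): {c1, c11, c12, c14, c2, c5} — 6.

0 ahead, 6 behind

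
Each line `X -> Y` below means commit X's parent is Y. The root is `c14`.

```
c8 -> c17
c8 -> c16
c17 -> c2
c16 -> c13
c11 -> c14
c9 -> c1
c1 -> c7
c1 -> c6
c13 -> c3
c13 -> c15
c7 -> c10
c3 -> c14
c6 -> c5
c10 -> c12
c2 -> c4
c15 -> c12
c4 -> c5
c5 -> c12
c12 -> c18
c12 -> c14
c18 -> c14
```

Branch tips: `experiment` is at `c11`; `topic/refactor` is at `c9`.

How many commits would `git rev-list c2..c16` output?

4

Reachable from c16: {c12, c13, c14, c15, c16, c18, c3}.
Reachable from c2: {c12, c14, c18, c2, c4, c5}.
In c16's history but not c2's: {c13, c15, c16, c3} — 4 commits.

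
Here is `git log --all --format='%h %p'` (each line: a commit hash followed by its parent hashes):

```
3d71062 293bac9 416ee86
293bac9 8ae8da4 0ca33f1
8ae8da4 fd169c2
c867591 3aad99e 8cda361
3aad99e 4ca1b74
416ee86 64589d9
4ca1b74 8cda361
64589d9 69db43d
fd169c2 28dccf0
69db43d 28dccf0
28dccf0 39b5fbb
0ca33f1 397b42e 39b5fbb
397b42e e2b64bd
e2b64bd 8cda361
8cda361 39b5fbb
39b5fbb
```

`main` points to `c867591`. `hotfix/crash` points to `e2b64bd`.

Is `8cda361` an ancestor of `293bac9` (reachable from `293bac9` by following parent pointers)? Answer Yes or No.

Yes

Ancestors of 293bac9 (commits reachable by following parents): {0ca33f1, 28dccf0, 293bac9, 397b42e, 39b5fbb, 8ae8da4, 8cda361, e2b64bd, fd169c2}.
8cda361 is in that set, so it is an ancestor of 293bac9.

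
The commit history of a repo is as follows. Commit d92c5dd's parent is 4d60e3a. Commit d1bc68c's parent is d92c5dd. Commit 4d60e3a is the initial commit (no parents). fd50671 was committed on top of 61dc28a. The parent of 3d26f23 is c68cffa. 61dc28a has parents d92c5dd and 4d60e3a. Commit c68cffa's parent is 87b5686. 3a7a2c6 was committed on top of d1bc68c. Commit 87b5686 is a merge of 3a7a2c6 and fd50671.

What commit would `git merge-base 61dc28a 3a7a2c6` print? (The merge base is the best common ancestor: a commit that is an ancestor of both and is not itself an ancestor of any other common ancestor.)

d92c5dd

Ancestors of 61dc28a: {4d60e3a, 61dc28a, d92c5dd}.
Ancestors of 3a7a2c6: {3a7a2c6, 4d60e3a, d1bc68c, d92c5dd}.
Common ancestors: {4d60e3a, d92c5dd}.
Among these, d92c5dd is not an ancestor of any other common ancestor — it is the merge base.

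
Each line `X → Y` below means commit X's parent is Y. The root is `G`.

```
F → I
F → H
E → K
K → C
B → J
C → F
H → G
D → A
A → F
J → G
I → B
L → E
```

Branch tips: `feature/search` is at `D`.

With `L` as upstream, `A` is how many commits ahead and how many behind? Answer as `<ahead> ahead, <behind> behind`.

1 ahead, 4 behind

Reachable from A: {A, B, F, G, H, I, J}.
Reachable from L: {B, C, E, F, G, H, I, J, K, L}.
Only in A's history (ahead): {A} — 1.
Only in L's history (behind): {C, E, K, L} — 4.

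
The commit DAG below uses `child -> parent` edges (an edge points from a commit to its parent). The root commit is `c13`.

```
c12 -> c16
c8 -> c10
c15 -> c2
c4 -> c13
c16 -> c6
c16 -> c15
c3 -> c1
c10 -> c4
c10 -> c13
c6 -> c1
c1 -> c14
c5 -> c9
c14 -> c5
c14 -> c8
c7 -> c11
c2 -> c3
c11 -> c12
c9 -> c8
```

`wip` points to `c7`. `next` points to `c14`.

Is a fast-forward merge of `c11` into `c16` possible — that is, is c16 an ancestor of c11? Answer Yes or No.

A fast-forward from c16 to c11 is possible iff c16 is an ancestor of c11.
Ancestors of c11: {c1, c10, c11, c12, c13, c14, c15, c16, c2, c3, c4, c5, c6, c8, c9}.
c16 is among them, so fast-forward is possible.

Yes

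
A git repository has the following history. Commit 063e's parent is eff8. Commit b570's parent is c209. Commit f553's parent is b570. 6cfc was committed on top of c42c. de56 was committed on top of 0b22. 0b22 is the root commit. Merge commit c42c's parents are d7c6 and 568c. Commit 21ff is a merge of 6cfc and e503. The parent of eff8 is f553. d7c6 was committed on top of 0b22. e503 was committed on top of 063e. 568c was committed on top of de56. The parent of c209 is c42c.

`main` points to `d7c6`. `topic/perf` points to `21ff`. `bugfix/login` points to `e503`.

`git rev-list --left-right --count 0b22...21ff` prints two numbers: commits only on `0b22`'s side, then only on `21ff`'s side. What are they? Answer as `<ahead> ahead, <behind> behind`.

Reachable from 0b22: {0b22}.
Reachable from 21ff: {063e, 0b22, 21ff, 568c, 6cfc, b570, c209, c42c, d7c6, de56, e503, eff8, f553}.
Only in 0b22's history (ahead): {} — 0.
Only in 21ff's history (behind): {063e, 21ff, 568c, 6cfc, b570, c209, c42c, d7c6, de56, e503, eff8, f553} — 12.

0 ahead, 12 behind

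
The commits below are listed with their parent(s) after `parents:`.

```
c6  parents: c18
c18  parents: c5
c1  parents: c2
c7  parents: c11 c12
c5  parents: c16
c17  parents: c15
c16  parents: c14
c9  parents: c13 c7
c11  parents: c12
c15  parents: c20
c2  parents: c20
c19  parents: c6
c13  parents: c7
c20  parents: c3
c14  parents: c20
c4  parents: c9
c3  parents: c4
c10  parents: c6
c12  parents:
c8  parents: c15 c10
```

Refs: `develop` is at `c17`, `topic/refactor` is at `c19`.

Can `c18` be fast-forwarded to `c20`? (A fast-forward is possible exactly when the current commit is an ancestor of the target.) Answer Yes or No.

A fast-forward from c18 to c20 is possible iff c18 is an ancestor of c20.
Ancestors of c20: {c11, c12, c13, c20, c3, c4, c7, c9}.
c18 is not among them, so fast-forward is not possible.

No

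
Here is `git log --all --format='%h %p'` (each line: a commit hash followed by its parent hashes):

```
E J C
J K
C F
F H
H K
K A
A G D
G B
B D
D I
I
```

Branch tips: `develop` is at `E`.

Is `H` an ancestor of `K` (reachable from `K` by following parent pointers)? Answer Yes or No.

Ancestors of K: {A, B, D, G, I, K}.
H is not in that set, so it is not an ancestor of K.

No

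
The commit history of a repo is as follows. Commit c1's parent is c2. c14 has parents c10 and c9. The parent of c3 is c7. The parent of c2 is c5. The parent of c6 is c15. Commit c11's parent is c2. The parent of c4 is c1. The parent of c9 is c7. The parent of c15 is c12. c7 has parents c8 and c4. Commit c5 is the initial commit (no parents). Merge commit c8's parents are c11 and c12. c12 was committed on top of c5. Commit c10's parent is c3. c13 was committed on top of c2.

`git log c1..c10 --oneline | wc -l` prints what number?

Reachable from c10: {c1, c10, c11, c12, c2, c3, c4, c5, c7, c8}.
Reachable from c1: {c1, c2, c5}.
In c10's history but not c1's: {c10, c11, c12, c3, c4, c7, c8} — 7 commits.

7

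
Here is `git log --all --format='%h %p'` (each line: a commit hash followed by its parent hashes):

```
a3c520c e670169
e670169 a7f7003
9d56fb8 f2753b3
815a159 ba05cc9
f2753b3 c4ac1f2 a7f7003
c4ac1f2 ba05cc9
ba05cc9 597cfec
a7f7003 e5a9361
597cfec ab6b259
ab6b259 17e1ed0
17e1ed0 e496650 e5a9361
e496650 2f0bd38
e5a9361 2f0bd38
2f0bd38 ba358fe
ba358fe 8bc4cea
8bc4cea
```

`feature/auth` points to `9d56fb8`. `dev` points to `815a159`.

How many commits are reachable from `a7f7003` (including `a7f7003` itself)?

5

Walking parent pointers from a7f7003: reachable set = {2f0bd38, 8bc4cea, a7f7003, ba358fe, e5a9361}.
That is 5 commits.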